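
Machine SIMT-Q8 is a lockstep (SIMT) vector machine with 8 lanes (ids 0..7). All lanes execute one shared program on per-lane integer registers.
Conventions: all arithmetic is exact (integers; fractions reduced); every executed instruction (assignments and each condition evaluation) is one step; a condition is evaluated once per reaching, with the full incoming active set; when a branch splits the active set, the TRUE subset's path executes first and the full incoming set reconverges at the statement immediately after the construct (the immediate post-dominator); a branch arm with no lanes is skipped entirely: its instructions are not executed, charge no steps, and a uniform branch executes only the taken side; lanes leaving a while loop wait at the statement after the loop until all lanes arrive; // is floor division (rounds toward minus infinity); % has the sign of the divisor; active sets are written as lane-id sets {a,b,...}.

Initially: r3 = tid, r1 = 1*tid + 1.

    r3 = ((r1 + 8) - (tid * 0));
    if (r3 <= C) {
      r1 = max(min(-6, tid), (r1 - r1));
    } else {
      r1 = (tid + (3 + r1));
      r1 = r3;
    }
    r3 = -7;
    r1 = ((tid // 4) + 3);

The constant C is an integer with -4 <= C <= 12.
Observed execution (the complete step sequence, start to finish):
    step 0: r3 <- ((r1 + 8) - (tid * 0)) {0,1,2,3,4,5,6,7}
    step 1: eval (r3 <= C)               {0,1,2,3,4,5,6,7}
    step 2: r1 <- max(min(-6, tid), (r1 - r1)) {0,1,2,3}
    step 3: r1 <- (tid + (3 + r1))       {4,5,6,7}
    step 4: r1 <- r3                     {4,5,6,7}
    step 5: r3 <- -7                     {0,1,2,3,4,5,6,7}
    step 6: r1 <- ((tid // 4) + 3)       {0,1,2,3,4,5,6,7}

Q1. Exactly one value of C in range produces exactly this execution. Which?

Answer: C = 12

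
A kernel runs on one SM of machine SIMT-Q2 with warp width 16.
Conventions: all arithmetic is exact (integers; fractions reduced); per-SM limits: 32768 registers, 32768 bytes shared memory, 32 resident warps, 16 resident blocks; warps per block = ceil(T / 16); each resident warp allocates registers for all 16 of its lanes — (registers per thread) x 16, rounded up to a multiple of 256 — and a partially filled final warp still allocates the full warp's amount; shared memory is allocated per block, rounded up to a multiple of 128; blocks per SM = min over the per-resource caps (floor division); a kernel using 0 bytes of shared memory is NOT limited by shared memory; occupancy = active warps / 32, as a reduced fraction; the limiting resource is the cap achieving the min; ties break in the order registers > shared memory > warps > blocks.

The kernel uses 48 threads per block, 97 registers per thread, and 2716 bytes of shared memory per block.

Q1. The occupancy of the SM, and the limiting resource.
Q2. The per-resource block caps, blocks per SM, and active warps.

Answer: occupancy 9/16, limited by registers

registers: 6 blocks
shared memory: 11 blocks
warps: 10 blocks
blocks: 16 blocks

Answer: 6 blocks, 18 active warps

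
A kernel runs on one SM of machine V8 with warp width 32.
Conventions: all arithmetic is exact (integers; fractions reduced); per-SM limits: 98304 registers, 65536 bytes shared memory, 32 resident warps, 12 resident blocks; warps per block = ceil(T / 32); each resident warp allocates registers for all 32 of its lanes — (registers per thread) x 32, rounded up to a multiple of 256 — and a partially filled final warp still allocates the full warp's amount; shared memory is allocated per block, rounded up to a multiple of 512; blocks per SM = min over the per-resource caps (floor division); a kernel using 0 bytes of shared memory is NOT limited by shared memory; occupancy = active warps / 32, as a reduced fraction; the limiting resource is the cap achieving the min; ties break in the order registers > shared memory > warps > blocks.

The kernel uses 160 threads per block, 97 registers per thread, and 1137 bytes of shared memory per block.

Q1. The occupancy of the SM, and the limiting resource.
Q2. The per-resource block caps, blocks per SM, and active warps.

Answer: occupancy 25/32, limited by registers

registers: 5 blocks
shared memory: 42 blocks
warps: 6 blocks
blocks: 12 blocks

Answer: 5 blocks, 25 active warps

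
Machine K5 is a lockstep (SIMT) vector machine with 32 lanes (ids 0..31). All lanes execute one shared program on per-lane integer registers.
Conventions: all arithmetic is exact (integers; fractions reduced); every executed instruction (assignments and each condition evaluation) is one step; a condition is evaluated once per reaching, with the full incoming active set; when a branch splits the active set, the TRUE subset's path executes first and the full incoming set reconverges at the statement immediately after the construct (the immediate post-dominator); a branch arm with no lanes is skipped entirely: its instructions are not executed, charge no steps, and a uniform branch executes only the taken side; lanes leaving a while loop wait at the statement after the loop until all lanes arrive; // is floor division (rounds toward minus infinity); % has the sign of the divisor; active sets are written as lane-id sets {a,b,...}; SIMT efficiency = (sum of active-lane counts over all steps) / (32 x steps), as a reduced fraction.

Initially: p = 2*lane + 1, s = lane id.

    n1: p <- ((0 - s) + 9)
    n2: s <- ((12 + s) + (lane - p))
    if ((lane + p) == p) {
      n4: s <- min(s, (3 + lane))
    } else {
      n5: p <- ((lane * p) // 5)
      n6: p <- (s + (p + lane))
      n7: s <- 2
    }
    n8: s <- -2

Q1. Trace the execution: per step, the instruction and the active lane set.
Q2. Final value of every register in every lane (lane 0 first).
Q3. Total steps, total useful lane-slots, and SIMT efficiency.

step 0: p <- ((0 - s) + 9)           {0,1,2,3,4,5,6,7,8,9,10,11,12,13,14,15,16,17,18,19,20,21,22,23,24,25,26,27,28,29,30,31}
step 1: s <- ((12 + s) + (lane - p)) {0,1,2,3,4,5,6,7,8,9,10,11,12,13,14,15,16,17,18,19,20,21,22,23,24,25,26,27,28,29,30,31}
step 2: eval ((lane + p) == p)       {0,1,2,3,4,5,6,7,8,9,10,11,12,13,14,15,16,17,18,19,20,21,22,23,24,25,26,27,28,29,30,31}
step 3: s <- min(s, (3 + lane))      {0}
step 4: p <- ((lane * p) // 5)       {1,2,3,4,5,6,7,8,9,10,11,12,13,14,15,16,17,18,19,20,21,22,23,24,25,26,27,28,29,30,31}
step 5: p <- (s + (p + lane))        {1,2,3,4,5,6,7,8,9,10,11,12,13,14,15,16,17,18,19,20,21,22,23,24,25,26,27,28,29,30,31}
step 6: s <- 2                       {1,2,3,4,5,6,7,8,9,10,11,12,13,14,15,16,17,18,19,20,21,22,23,24,25,26,27,28,29,30,31}
step 7: s <- -2                      {0,1,2,3,4,5,6,7,8,9,10,11,12,13,14,15,16,17,18,19,20,21,22,23,24,25,26,27,28,29,30,31}

Answer: 8 steps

p: 9,8,13,18,23,27,30,33,36,39,41,42,43,44,45,45,44,43,42,41,39,36,33,30,27,23,18,13,8,3,-3,-10
s: -2,-2,-2,-2,-2,-2,-2,-2,-2,-2,-2,-2,-2,-2,-2,-2,-2,-2,-2,-2,-2,-2,-2,-2,-2,-2,-2,-2,-2,-2,-2,-2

steps = 8; useful = 222; efficiency = 222/256 = 111/128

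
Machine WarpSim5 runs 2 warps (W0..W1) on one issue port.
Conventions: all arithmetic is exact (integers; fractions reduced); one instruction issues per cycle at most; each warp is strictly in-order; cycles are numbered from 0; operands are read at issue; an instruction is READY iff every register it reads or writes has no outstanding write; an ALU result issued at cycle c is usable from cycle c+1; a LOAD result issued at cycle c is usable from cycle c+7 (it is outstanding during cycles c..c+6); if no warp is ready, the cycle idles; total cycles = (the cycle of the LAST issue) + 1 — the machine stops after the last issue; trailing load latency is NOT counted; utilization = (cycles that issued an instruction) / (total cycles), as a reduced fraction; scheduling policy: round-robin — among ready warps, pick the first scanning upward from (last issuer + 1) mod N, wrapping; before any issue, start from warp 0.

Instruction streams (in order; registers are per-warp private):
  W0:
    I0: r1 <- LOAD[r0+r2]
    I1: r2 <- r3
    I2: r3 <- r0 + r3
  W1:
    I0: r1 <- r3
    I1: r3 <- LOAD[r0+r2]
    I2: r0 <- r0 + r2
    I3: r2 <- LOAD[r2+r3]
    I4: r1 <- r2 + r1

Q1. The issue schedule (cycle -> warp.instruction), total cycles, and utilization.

cycle 0: W0.I0
cycle 1: W1.I0
cycle 2: W0.I1
cycle 3: W1.I1
cycle 4: W0.I2
cycle 5: W1.I2
cycle 6: idle
cycle 7: idle
cycle 8: idle
cycle 9: idle
cycle 10: W1.I3
cycle 11: idle
cycle 12: idle
cycle 13: idle
cycle 14: idle
cycle 15: idle
cycle 16: idle
cycle 17: W1.I4

Answer: 18 cycles, utilization 4/9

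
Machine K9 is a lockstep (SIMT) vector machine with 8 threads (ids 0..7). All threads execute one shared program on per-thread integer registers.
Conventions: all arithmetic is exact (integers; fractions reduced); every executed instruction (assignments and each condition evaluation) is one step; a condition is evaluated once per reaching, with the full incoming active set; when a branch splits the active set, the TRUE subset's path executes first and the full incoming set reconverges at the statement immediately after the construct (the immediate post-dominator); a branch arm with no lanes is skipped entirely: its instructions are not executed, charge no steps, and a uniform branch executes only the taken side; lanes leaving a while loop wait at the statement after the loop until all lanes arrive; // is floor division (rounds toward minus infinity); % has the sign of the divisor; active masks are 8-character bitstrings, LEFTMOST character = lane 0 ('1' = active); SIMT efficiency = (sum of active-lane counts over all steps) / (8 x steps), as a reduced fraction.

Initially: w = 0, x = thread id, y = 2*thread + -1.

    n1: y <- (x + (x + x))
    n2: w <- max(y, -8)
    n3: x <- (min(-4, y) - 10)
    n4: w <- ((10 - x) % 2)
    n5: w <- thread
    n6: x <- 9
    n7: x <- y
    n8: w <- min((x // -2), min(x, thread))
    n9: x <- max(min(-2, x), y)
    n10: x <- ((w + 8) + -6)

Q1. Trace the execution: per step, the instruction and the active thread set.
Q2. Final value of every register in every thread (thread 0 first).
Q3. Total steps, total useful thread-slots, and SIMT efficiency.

step 0: y <- (x + (x + x))           11111111
step 1: w <- max(y, -8)              11111111
step 2: x <- (min(-4, y) - 10)       11111111
step 3: w <- ((10 - x) % 2)          11111111
step 4: w <- thread                  11111111
step 5: x <- 9                       11111111
step 6: x <- y                       11111111
step 7: w <- min((x // -2), min(x, thread)) 11111111
step 8: x <- max(min(-2, x), y)      11111111
step 9: x <- ((w + 8) + -6)          11111111

Answer: 10 steps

w: 0,-2,-3,-5,-6,-8,-9,-11
x: 2,0,-1,-3,-4,-6,-7,-9
y: 0,3,6,9,12,15,18,21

steps = 10; useful = 80; efficiency = 80/80 = 1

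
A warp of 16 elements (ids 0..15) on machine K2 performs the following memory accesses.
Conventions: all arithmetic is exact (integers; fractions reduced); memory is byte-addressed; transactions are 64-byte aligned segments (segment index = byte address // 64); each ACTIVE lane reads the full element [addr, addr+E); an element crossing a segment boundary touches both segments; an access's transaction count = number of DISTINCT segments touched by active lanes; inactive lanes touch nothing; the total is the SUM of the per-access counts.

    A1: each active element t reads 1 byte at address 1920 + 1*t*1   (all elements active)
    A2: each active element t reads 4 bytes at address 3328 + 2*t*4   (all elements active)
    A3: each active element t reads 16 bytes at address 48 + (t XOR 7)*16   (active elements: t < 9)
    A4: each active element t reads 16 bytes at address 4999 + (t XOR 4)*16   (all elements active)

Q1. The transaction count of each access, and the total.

A1: 1 transaction
A2: 2 transactions
A3: 4 transactions
A4: 5 transactions

Answer: 1,2,4,5; total 12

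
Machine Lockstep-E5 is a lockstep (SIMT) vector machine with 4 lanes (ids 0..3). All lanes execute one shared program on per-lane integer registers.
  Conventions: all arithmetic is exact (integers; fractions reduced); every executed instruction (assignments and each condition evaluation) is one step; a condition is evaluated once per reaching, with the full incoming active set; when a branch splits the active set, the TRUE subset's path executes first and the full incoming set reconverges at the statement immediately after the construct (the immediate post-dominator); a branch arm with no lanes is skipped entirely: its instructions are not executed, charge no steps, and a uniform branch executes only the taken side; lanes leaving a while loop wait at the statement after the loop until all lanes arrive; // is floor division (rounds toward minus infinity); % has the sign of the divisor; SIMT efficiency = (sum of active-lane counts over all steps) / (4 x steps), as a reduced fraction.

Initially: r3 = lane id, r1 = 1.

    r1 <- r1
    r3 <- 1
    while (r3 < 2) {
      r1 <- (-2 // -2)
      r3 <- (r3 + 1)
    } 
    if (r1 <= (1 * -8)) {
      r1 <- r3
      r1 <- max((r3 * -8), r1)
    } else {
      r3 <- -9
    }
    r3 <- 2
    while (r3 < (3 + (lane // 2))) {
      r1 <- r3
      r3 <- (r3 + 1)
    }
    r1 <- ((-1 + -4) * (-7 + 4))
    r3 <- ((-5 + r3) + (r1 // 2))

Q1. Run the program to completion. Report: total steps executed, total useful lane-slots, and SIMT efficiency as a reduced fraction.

Answer: 18 steps, 66 useful, 11/12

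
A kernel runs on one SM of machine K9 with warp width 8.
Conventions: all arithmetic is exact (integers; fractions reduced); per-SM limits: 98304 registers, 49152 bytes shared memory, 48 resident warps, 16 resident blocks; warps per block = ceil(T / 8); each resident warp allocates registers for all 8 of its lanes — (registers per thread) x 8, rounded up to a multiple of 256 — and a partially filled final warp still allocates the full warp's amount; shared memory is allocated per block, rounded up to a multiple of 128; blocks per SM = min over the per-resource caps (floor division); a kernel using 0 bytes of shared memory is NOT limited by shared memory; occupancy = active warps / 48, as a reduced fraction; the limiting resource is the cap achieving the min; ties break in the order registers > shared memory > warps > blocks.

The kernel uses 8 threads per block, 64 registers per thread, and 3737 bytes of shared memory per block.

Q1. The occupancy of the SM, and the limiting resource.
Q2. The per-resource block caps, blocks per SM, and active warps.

Answer: occupancy 1/4, limited by shared memory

registers: 192 blocks
shared memory: 12 blocks
warps: 48 blocks
blocks: 16 blocks

Answer: 12 blocks, 12 active warps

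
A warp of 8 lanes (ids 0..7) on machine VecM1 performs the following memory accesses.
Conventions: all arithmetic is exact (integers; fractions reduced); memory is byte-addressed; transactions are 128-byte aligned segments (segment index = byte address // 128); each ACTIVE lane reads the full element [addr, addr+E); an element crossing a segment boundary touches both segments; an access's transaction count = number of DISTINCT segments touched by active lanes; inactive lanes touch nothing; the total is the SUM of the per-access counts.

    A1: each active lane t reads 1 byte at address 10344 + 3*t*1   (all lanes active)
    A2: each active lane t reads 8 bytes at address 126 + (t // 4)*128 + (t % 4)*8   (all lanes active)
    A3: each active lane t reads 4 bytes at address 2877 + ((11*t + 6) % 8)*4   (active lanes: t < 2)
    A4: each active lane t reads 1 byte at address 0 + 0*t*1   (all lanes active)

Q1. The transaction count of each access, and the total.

A1: 1 transaction
A2: 3 transactions
A3: 1 transaction
A4: 1 transaction

Answer: 1,3,1,1; total 6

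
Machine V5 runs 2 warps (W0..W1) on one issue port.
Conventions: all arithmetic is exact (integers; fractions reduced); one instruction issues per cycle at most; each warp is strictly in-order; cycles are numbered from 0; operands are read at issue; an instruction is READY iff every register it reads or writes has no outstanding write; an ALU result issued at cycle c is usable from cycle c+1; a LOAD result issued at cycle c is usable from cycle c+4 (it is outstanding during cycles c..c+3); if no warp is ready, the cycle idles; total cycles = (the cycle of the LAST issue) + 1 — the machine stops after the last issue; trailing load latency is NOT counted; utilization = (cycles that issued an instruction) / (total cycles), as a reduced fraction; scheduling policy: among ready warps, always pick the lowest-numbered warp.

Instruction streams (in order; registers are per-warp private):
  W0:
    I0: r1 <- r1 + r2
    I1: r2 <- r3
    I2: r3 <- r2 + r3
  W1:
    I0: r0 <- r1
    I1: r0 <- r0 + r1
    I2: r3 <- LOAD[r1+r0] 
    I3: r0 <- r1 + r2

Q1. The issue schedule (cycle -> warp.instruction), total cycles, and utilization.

cycle 0: W0.I0
cycle 1: W0.I1
cycle 2: W0.I2
cycle 3: W1.I0
cycle 4: W1.I1
cycle 5: W1.I2
cycle 6: W1.I3

Answer: 7 cycles, utilization 1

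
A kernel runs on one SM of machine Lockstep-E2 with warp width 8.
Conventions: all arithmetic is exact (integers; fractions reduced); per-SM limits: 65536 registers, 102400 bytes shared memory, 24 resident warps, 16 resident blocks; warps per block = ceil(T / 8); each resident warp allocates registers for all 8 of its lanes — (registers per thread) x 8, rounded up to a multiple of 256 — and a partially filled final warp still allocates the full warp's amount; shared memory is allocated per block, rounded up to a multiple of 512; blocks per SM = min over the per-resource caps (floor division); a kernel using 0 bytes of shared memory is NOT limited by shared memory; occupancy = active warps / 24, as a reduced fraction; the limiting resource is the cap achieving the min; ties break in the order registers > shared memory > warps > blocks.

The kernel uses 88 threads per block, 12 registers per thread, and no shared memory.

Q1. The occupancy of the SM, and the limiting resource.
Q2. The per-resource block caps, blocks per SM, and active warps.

Answer: occupancy 11/12, limited by warps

registers: 23 blocks
shared memory: no limit (kernel uses none)
warps: 2 blocks
blocks: 16 blocks

Answer: 2 blocks, 22 active warps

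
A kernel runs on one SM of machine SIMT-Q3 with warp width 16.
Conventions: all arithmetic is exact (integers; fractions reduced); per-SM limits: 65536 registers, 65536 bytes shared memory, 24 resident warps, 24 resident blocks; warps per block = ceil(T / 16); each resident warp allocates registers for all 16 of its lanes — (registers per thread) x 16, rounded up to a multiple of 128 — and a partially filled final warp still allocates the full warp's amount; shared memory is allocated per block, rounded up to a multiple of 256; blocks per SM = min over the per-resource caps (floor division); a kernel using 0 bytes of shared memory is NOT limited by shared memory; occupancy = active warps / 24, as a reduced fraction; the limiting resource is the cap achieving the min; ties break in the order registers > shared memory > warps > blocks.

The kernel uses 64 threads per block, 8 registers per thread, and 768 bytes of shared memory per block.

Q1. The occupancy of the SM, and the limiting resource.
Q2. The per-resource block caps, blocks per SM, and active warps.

Answer: occupancy 1, limited by warps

registers: 128 blocks
shared memory: 85 blocks
warps: 6 blocks
blocks: 24 blocks

Answer: 6 blocks, 24 active warps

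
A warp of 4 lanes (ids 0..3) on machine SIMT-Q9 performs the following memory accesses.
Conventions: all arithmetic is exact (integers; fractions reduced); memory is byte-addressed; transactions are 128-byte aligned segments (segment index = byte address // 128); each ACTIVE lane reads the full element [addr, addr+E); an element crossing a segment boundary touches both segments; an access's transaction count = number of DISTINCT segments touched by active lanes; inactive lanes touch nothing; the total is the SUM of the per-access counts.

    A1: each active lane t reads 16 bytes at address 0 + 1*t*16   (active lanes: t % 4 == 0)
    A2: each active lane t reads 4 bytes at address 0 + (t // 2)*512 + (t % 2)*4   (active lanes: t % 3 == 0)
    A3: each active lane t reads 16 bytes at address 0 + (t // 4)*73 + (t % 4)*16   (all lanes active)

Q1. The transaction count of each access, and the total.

A1: 1 transaction
A2: 2 transactions
A3: 1 transaction

Answer: 1,2,1; total 4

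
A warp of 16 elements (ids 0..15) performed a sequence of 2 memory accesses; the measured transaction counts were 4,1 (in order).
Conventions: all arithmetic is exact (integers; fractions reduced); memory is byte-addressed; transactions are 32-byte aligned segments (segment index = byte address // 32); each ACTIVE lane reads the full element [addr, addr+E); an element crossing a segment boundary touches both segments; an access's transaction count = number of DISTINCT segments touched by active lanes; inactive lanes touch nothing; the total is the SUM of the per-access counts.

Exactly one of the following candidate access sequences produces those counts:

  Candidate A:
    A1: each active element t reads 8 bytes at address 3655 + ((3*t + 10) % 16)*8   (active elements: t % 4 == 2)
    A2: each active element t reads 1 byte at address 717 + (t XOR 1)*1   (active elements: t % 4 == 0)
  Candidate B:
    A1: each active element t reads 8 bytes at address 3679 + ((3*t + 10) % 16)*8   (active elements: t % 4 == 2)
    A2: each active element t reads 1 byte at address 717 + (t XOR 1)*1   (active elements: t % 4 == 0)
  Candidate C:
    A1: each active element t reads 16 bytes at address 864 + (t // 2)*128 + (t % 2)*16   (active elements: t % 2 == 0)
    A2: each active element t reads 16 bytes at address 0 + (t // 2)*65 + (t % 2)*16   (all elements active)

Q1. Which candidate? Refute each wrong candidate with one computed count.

B: A1 gives 5 transactions, not 4
C: A1 gives 8 transactions, not 4
A: all counts match (4,1)

Answer: A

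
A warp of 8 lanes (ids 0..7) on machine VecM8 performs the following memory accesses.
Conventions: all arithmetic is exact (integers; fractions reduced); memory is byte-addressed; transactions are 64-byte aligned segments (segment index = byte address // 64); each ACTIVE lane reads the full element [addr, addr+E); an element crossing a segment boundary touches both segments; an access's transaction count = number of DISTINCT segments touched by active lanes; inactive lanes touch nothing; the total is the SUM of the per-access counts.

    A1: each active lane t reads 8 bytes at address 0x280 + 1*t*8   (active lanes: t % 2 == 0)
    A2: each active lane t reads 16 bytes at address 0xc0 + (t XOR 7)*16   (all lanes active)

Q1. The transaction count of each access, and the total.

A1: 1 transaction
A2: 2 transactions

Answer: 1,2; total 3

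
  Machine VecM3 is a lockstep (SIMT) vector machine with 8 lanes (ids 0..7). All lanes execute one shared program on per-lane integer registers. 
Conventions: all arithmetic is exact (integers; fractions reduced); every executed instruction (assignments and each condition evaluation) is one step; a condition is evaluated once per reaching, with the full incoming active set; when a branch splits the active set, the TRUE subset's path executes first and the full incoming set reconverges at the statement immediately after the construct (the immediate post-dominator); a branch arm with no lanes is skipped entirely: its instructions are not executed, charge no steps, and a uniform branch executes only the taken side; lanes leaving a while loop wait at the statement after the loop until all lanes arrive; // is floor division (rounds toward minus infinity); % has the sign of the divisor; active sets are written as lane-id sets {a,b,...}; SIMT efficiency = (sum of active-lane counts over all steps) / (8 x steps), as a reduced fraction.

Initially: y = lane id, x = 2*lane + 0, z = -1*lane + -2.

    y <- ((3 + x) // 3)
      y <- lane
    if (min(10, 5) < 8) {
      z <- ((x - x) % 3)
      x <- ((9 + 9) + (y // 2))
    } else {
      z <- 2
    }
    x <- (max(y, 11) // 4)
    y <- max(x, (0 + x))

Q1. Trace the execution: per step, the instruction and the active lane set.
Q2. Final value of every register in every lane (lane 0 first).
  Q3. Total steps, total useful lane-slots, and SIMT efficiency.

step 0: y <- ((3 + x) // 3)          {0,1,2,3,4,5,6,7}
step 1: y <- lane                    {0,1,2,3,4,5,6,7}
step 2: eval (min(10, 5) < 8)        {0,1,2,3,4,5,6,7}
step 3: z <- ((x - x) % 3)           {0,1,2,3,4,5,6,7}
step 4: x <- ((9 + 9) + (y // 2))    {0,1,2,3,4,5,6,7}
step 5: x <- (max(y, 11) // 4)       {0,1,2,3,4,5,6,7}
step 6: y <- max(x, (0 + x))         {0,1,2,3,4,5,6,7}

Answer: 7 steps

y: 2,2,2,2,2,2,2,2
x: 2,2,2,2,2,2,2,2
z: 0,0,0,0,0,0,0,0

steps = 7; useful = 56; efficiency = 56/56 = 1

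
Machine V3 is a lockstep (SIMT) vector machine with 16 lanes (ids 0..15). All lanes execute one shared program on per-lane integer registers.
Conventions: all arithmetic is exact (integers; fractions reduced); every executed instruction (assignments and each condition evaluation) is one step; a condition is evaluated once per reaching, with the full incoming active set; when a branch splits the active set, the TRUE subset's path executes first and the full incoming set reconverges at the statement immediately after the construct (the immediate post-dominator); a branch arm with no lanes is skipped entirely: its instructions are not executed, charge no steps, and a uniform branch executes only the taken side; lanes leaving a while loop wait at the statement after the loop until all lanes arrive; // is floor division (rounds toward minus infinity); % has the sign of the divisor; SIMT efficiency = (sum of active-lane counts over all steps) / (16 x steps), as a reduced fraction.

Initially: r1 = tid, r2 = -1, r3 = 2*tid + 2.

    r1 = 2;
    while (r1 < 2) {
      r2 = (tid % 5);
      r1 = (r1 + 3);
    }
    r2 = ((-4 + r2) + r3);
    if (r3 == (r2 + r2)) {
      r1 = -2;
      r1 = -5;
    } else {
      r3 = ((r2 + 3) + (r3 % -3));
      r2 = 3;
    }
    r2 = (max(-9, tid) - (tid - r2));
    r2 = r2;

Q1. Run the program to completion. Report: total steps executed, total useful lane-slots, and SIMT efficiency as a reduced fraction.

Answer: 10 steps, 128 useful, 4/5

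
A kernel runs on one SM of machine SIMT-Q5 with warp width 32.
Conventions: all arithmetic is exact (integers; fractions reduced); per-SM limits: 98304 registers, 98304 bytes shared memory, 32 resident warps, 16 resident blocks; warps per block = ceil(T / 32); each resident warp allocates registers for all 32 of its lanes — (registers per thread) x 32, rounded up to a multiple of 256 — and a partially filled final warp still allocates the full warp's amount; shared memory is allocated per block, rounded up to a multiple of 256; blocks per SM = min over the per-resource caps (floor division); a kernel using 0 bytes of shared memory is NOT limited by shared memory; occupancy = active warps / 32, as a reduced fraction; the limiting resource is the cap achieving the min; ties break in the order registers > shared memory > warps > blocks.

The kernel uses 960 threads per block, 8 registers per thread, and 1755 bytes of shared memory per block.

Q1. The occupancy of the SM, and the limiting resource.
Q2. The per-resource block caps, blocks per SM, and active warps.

Answer: occupancy 15/16, limited by warps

registers: 12 blocks
shared memory: 54 blocks
warps: 1 block
blocks: 16 blocks

Answer: 1 block, 30 active warps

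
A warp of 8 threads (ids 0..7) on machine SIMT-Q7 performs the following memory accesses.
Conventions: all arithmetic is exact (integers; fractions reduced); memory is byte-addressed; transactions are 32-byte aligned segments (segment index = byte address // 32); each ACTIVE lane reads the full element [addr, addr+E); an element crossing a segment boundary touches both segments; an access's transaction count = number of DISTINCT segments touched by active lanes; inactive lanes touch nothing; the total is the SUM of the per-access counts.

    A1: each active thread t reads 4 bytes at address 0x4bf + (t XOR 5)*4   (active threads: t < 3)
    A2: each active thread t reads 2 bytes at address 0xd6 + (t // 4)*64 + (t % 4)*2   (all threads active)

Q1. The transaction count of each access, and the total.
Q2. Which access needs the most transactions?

A1: 1 transaction
A2: 2 transactions

Answer: 1,2; total 3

Answer: A2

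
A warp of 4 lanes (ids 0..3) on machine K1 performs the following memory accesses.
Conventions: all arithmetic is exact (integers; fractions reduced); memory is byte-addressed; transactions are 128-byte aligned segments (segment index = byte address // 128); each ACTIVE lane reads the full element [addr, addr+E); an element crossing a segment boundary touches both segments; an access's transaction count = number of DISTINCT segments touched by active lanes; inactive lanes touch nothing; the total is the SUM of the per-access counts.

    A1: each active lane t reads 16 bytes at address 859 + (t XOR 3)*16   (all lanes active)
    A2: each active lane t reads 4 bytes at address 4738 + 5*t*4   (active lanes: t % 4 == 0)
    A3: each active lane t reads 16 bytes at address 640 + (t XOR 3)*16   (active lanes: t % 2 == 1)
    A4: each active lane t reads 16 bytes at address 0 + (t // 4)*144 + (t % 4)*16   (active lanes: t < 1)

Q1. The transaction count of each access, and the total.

A1: 2 transactions
A2: 1 transaction
A3: 1 transaction
A4: 1 transaction

Answer: 2,1,1,1; total 5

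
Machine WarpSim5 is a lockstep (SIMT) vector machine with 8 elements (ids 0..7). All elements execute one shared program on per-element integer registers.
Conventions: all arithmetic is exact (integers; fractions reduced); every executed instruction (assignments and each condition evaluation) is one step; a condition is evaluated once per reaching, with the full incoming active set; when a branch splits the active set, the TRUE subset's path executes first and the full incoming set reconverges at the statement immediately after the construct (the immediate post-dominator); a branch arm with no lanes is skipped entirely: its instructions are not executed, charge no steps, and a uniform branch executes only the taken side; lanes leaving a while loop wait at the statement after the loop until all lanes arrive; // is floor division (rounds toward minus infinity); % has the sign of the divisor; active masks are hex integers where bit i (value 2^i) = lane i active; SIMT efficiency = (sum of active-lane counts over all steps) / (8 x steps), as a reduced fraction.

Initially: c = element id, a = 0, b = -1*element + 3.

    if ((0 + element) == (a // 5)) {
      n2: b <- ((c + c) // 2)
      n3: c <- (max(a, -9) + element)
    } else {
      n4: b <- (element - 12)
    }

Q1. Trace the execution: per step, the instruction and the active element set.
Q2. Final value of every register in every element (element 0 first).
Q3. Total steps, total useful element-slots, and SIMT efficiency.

step 0: eval ((0 + element) == (a // 5)) 0xff
step 1: b <- ((c + c) // 2)          0x01
step 2: c <- (max(a, -9) + element)  0x01
step 3: b <- (element - 12)          0xfe

Answer: 4 steps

c: 0,1,2,3,4,5,6,7
a: 0,0,0,0,0,0,0,0
b: 0,-11,-10,-9,-8,-7,-6,-5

steps = 4; useful = 17; efficiency = 17/32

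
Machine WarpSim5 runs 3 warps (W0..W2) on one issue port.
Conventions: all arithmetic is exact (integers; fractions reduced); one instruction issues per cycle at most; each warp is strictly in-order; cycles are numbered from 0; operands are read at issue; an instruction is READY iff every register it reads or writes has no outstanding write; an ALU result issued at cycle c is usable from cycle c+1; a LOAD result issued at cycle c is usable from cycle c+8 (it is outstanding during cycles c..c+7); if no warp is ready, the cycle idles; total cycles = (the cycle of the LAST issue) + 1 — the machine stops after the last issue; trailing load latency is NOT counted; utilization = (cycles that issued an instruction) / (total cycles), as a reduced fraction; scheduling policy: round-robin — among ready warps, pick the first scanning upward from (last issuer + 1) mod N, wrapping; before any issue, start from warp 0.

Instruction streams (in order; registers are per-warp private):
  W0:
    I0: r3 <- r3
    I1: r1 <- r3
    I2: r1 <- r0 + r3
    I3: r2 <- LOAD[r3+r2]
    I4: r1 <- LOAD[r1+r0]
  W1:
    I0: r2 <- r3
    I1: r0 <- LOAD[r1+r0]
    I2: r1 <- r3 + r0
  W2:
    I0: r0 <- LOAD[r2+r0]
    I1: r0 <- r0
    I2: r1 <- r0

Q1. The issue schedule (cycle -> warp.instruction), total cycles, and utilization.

cycle 0: W0.I0
cycle 1: W1.I0
cycle 2: W2.I0
cycle 3: W0.I1
cycle 4: W1.I1
cycle 5: W0.I2
cycle 6: W0.I3
cycle 7: W0.I4
cycle 8: idle
cycle 9: idle
cycle 10: W2.I1
cycle 11: W2.I2
cycle 12: W1.I2

Answer: 13 cycles, utilization 11/13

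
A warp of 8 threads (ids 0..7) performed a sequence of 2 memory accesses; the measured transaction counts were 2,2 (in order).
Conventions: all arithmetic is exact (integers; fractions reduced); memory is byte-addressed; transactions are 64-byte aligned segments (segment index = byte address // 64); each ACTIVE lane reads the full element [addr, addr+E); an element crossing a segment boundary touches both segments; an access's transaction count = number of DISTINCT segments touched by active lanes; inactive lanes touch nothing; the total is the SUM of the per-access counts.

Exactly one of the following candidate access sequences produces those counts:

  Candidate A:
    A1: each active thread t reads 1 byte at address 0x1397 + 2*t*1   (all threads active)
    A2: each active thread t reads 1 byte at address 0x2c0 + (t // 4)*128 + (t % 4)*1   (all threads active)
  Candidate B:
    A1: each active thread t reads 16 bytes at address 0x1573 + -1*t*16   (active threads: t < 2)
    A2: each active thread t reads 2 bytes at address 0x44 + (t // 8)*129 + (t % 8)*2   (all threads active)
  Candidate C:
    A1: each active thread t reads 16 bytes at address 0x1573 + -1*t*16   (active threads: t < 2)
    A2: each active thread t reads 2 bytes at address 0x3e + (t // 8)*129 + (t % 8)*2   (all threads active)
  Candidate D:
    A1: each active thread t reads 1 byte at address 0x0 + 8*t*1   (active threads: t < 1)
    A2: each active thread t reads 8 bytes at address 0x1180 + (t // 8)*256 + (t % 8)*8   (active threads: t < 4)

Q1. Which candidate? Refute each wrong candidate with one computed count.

A: A1 gives 1 transaction, not 2
B: A2 gives 1 transaction, not 2
D: A1 gives 1 transaction, not 2
C: all counts match (2,2)

Answer: C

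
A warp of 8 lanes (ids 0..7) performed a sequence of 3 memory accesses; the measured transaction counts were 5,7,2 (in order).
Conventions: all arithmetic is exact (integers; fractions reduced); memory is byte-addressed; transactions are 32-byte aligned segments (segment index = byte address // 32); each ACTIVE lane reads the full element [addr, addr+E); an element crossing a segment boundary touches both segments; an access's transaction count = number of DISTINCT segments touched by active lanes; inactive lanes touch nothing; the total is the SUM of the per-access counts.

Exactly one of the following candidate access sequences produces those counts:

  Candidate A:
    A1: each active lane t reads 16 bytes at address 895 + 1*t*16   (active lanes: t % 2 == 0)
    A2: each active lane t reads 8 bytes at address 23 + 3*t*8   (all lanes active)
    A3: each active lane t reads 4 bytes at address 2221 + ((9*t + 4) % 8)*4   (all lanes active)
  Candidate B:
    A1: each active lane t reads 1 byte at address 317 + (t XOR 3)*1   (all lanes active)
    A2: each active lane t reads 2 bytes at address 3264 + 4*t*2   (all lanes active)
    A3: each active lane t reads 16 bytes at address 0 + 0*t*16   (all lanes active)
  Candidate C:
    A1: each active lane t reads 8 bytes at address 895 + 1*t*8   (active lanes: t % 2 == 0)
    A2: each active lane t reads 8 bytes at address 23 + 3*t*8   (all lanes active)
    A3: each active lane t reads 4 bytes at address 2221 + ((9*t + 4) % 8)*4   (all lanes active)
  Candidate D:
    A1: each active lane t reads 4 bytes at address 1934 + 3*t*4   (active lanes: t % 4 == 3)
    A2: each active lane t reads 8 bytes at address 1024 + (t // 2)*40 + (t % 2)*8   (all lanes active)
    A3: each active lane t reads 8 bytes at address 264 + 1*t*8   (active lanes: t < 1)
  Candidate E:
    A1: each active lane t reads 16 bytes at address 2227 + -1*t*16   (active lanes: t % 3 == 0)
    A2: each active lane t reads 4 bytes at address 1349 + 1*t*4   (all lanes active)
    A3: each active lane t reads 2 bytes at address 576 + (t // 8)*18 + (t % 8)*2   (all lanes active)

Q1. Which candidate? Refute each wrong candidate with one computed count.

B: A1 gives 2 transactions, not 5
C: A1 gives 3 transactions, not 5
D: A1 gives 2 transactions, not 5
E: A2 gives 2 transactions, not 7
A: all counts match (5,7,2)

Answer: A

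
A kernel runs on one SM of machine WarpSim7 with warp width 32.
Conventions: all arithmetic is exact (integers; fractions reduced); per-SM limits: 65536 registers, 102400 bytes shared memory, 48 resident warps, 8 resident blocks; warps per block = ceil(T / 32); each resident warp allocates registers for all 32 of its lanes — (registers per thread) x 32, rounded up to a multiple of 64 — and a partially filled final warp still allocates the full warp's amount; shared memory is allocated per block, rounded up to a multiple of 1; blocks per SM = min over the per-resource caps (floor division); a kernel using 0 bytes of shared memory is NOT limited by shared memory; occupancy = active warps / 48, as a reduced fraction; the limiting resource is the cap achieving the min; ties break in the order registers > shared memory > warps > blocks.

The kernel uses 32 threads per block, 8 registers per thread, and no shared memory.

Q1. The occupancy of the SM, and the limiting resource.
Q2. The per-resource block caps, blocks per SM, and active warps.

Answer: occupancy 1/6, limited by blocks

registers: 256 blocks
shared memory: no limit (kernel uses none)
warps: 48 blocks
blocks: 8 blocks

Answer: 8 blocks, 8 active warps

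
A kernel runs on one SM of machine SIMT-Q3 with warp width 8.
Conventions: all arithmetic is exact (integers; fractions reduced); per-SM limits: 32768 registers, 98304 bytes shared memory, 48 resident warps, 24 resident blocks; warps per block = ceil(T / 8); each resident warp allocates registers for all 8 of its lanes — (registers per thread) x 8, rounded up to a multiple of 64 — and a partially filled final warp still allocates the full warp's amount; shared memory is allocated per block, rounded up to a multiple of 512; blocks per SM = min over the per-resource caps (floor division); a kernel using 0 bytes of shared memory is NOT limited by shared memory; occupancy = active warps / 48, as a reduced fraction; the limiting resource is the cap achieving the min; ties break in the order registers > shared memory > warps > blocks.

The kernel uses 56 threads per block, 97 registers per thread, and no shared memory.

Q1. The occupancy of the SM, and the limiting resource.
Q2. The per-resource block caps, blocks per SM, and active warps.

Answer: occupancy 35/48, limited by registers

registers: 5 blocks
shared memory: no limit (kernel uses none)
warps: 6 blocks
blocks: 24 blocks

Answer: 5 blocks, 35 active warps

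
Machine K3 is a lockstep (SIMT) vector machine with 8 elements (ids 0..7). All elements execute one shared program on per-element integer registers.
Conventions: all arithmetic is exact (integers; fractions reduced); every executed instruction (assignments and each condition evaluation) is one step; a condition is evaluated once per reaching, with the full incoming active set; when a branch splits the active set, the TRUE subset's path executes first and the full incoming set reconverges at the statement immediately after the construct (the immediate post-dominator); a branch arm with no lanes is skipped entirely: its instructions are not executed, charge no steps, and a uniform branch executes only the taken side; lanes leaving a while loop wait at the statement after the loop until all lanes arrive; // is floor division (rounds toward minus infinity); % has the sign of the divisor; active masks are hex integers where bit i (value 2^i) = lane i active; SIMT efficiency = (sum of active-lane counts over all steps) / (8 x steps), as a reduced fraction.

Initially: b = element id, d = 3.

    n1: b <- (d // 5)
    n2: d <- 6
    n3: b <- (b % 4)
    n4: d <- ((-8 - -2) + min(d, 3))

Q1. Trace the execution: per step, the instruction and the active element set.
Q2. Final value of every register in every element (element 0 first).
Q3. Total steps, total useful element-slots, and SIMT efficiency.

step 0: b <- (d // 5)                0xff
step 1: d <- 6                       0xff
step 2: b <- (b % 4)                 0xff
step 3: d <- ((-8 - -2) + min(d, 3)) 0xff

Answer: 4 steps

b: 0,0,0,0,0,0,0,0
d: -3,-3,-3,-3,-3,-3,-3,-3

steps = 4; useful = 32; efficiency = 32/32 = 1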